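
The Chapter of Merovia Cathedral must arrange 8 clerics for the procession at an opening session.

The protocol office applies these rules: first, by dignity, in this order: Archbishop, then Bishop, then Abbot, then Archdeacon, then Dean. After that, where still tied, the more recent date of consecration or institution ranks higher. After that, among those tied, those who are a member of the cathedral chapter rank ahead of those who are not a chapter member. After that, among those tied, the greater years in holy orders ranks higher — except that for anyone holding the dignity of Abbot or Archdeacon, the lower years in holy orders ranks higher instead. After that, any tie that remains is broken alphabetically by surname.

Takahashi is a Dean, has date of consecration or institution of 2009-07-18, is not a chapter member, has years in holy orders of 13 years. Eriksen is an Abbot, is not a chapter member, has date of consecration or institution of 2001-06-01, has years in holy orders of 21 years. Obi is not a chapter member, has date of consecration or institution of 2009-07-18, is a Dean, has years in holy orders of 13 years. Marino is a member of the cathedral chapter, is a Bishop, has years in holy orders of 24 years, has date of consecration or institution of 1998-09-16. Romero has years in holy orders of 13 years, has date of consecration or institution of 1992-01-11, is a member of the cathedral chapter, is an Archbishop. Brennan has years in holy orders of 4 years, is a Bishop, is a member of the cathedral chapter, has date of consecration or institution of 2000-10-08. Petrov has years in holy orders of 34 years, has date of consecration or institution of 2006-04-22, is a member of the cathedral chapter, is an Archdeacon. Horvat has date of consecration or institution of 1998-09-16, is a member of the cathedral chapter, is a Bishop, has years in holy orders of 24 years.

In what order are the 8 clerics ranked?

Romero, Brennan, Horvat, Marino, Eriksen, Petrov, Obi, Takahashi

By dignity: Romero (Archbishop); then Brennan, Horvat and Marino (Bishop); then Eriksen (Abbot); then Petrov (Archdeacon); then Obi and Takahashi (Dean).
Among Brennan, Horvat and Marino, by date of consecration or institution (later first): Brennan (2000-10-08) before Horvat and Marino (1998-09-16).
Horvat and Marino are each a member of the cathedral chapter, so the next rule applies.
Horvat and Marino both have years in holy orders 24 years, so the next rule applies.
Among Horvat and Marino, alphabetically by surname: Horvat before Marino.
Obi and Takahashi both have date of consecration or institution 2009-07-18, so the next rule applies.
Obi and Takahashi are each not a chapter member, so the next rule applies.
Obi and Takahashi both have years in holy orders 13 years, so the next rule applies.
Among Obi and Takahashi, alphabetically by surname: Obi before Takahashi.
Full order: Romero, Brennan, Horvat, Marino, Eriksen, Petrov, Obi, Takahashi.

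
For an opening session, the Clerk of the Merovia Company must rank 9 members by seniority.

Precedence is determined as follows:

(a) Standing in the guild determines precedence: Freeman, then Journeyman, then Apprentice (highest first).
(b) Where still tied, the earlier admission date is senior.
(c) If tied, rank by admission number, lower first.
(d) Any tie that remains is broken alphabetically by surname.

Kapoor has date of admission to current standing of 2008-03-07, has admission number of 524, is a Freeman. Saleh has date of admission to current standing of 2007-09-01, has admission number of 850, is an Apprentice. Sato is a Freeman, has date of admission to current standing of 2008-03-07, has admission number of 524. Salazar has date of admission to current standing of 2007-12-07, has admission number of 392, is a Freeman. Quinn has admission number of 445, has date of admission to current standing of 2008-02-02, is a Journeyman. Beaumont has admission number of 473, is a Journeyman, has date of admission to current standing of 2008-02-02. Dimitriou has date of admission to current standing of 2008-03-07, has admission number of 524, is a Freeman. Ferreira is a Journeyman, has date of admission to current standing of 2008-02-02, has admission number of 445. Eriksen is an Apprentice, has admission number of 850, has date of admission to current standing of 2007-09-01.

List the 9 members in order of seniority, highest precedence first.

By standing in the guild: Salazar, Dimitriou, Kapoor and Sato (Freeman); then Ferreira, Quinn and Beaumont (Journeyman); then Eriksen and Saleh (Apprentice).
Among Salazar, Dimitriou, Kapoor and Sato, by date of admission to current standing (earlier first): Salazar (2007-12-07) before Dimitriou, Kapoor and Sato (2008-03-07).
Dimitriou, Kapoor and Sato all have admission number 524, so the next rule applies.
Among Dimitriou, Kapoor and Sato, alphabetically by surname: Dimitriou before Kapoor before Sato.
Ferreira, Quinn and Beaumont all have date of admission to current standing 2008-02-02, so the next rule applies.
Among Ferreira, Quinn and Beaumont, by admission number (lower first): Ferreira and Quinn (445) before Beaumont (473).
Among Ferreira and Quinn, alphabetically by surname: Ferreira before Quinn.
Eriksen and Saleh both have date of admission to current standing 2007-09-01, so the next rule applies.
Eriksen and Saleh both have admission number 850, so the next rule applies.
Among Eriksen and Saleh, alphabetically by surname: Eriksen before Saleh.
Full order: Salazar, Dimitriou, Kapoor, Sato, Ferreira, Quinn, Beaumont, Eriksen, Saleh.

Salazar, Dimitriou, Kapoor, Sato, Ferreira, Quinn, Beaumont, Eriksen, Saleh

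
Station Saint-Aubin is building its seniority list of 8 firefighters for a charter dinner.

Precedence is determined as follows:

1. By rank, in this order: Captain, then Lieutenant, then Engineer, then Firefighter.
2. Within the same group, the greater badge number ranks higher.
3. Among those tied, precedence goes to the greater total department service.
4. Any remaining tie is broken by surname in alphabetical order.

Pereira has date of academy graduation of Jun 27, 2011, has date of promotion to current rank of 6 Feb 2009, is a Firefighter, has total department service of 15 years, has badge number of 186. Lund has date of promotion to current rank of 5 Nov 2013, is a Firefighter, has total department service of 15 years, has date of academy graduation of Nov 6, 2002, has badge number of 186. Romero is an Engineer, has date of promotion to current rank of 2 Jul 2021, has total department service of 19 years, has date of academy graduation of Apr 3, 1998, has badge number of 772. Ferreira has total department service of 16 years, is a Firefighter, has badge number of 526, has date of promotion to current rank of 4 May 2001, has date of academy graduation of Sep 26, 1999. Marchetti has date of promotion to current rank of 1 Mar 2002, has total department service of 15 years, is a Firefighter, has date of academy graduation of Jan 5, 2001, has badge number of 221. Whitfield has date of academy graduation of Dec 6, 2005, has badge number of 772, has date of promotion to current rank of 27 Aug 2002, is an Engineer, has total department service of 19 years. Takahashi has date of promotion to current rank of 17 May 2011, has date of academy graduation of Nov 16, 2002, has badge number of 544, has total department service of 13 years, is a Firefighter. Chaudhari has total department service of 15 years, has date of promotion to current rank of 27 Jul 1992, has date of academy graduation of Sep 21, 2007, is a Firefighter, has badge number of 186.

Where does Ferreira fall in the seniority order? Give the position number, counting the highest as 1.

By rank: Romero and Whitfield (Engineer); then Takahashi, Ferreira, Marchetti, Chaudhari, Lund and Pereira (Firefighter).
Romero and Whitfield both have badge number 772, so the next rule applies.
Romero and Whitfield both have total department service 19 years, so the next rule applies.
Among Romero and Whitfield, alphabetically by surname: Romero before Whitfield.
Among Takahashi, Ferreira, Marchetti, Chaudhari, Lund and Pereira, by badge number (higher first): Takahashi (544) before Ferreira (526) before Marchetti (221) before Chaudhari, Lund and Pereira (186).
Chaudhari, Lund and Pereira all have total department service 15 years, so the next rule applies.
Among Chaudhari, Lund and Pereira, alphabetically by surname: Chaudhari before Lund before Pereira.
Order: Romero, Whitfield, Takahashi, Ferreira, Marchetti, Chaudhari, Lund, Pereira. So position 4.

4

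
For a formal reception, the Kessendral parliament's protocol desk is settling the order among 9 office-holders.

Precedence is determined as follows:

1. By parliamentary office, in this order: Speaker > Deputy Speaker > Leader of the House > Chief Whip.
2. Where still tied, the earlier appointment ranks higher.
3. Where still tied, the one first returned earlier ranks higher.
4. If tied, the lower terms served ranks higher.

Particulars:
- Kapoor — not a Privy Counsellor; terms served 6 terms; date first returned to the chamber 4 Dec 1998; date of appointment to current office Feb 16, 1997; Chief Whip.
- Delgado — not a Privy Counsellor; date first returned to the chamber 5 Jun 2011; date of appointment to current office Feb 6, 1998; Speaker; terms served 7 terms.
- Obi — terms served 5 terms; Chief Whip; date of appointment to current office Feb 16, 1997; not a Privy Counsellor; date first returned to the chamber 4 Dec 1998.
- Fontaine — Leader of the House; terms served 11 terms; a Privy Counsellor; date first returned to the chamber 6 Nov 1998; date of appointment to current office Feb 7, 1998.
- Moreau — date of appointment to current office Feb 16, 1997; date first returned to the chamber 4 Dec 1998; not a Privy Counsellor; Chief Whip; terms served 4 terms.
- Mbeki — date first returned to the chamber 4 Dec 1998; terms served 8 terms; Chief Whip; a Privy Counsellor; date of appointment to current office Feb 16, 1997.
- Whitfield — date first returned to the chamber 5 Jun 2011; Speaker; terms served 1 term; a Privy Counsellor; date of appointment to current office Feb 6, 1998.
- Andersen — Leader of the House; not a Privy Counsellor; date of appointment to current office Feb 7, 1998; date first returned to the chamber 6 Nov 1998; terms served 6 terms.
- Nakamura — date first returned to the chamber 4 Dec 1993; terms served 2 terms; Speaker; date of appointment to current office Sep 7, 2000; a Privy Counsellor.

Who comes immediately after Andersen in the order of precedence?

By parliamentary office: Whitfield, Delgado and Nakamura (Speaker); then Andersen and Fontaine (Leader of the House); then Moreau, Obi, Kapoor and Mbeki (Chief Whip).
Among Whitfield, Delgado and Nakamura, by date of appointment to current office (earlier first): Whitfield and Delgado (Feb 6, 1998) before Nakamura (Sep 7, 2000).
Whitfield and Delgado both have date first returned to the chamber 5 Jun 2011, so the next rule applies.
Among Whitfield and Delgado, by terms served (lower first): Whitfield (1 term) before Delgado (7 terms).
Andersen and Fontaine both have date of appointment to current office Feb 7, 1998, so the next rule applies.
Andersen and Fontaine both have date first returned to the chamber 6 Nov 1998, so the next rule applies.
Among Andersen and Fontaine, by terms served (lower first): Andersen (6 terms) before Fontaine (11 terms).
Moreau, Obi, Kapoor and Mbeki all have date of appointment to current office Feb 16, 1997, so the next rule applies.
Moreau, Obi, Kapoor and Mbeki all have date first returned to the chamber 4 Dec 1998, so the next rule applies.
Among Moreau, Obi, Kapoor and Mbeki, by terms served (lower first): Moreau (4 terms) before Obi (5 terms) before Kapoor (6 terms) before Mbeki (8 terms).
Order: Whitfield, Delgado, Nakamura, Andersen, Fontaine, Moreau, Obi, Kapoor, Mbeki.

Fontaine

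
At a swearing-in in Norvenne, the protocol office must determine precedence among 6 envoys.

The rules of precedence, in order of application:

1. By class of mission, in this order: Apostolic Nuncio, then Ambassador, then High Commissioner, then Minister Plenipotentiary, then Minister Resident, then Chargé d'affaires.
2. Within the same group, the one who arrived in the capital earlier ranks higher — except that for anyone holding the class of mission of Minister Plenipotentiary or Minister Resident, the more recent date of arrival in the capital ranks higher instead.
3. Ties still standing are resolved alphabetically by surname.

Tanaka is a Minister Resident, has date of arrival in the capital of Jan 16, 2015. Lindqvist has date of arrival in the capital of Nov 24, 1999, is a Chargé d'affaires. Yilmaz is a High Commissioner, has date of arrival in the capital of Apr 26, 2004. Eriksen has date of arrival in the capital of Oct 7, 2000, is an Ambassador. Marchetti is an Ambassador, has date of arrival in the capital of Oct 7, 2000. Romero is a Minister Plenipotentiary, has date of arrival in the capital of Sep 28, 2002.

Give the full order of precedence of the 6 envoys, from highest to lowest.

By class of mission: Eriksen and Marchetti (Ambassador); then Yilmaz (High Commissioner); then Romero (Minister Plenipotentiary); then Tanaka (Minister Resident); then Lindqvist (Chargé d'affaires).
Eriksen and Marchetti both have date of arrival in the capital Oct 7, 2000, so the next rule applies.
Among Eriksen and Marchetti, alphabetically by surname: Eriksen before Marchetti.
Full order: Eriksen, Marchetti, Yilmaz, Romero, Tanaka, Lindqvist.

Eriksen, Marchetti, Yilmaz, Romero, Tanaka, Lindqvist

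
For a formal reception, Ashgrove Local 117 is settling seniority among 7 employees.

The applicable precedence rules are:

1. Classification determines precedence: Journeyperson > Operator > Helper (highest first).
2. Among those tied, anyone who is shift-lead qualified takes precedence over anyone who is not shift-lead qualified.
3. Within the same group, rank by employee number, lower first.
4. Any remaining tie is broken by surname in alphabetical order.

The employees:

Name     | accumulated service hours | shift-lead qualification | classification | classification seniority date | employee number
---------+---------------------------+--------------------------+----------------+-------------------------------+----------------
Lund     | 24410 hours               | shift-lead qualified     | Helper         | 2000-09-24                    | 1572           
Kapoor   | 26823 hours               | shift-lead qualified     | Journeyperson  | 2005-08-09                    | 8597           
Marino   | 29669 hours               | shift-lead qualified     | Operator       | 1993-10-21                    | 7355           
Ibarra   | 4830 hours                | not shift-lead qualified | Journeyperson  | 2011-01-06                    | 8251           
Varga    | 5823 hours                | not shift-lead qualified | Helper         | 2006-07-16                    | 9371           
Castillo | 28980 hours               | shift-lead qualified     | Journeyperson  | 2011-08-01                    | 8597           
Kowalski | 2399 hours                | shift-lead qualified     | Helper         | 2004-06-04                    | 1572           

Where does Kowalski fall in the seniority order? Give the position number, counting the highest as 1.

5

By classification: Castillo, Kapoor and Ibarra (Journeyperson); then Marino (Operator); then Kowalski, Lund and Varga (Helper).
Among Castillo, Kapoor and Ibarra, shift-lead qualified before not shift-lead qualified: Castillo and Kapoor (shift-lead qualified) before Ibarra (not shift-lead qualified).
Castillo and Kapoor both have employee number 8597, so the next rule applies.
Among Castillo and Kapoor, alphabetically by surname: Castillo before Kapoor.
Among Kowalski, Lund and Varga, shift-lead qualified before not shift-lead qualified: Kowalski and Lund (shift-lead qualified) before Varga (not shift-lead qualified).
Kowalski and Lund both have employee number 1572, so the next rule applies.
Among Kowalski and Lund, alphabetically by surname: Kowalski before Lund.
Order: Castillo, Kapoor, Ibarra, Marino, Kowalski, Lund, Varga. So position 5.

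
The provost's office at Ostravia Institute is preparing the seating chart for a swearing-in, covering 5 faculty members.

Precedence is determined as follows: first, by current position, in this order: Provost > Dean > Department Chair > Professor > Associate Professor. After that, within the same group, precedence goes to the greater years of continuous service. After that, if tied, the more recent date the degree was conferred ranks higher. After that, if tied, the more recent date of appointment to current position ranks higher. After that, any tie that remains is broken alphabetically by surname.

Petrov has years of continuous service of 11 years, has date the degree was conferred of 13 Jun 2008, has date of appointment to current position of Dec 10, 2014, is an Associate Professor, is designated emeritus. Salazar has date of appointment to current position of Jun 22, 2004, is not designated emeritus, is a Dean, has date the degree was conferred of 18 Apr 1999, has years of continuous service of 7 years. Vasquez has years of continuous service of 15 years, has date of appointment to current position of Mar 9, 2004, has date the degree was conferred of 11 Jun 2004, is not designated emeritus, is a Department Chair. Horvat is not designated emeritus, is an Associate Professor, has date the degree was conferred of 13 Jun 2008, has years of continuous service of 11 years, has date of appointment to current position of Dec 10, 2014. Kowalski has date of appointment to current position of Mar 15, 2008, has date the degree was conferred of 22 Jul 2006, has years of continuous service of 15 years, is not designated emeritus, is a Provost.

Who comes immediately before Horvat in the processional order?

Vasquez

By current position: Kowalski (Provost); then Salazar (Dean); then Vasquez (Department Chair); then Horvat and Petrov (Associate Professor).
Horvat and Petrov both have years of continuous service 11 years, so the next rule applies.
Horvat and Petrov both have date the degree was conferred 13 Jun 2008, so the next rule applies.
Horvat and Petrov both have date of appointment to current position Dec 10, 2014, so the next rule applies.
Among Horvat and Petrov, alphabetically by surname: Horvat before Petrov.
Order: Kowalski, Salazar, Vasquez, Horvat, Petrov.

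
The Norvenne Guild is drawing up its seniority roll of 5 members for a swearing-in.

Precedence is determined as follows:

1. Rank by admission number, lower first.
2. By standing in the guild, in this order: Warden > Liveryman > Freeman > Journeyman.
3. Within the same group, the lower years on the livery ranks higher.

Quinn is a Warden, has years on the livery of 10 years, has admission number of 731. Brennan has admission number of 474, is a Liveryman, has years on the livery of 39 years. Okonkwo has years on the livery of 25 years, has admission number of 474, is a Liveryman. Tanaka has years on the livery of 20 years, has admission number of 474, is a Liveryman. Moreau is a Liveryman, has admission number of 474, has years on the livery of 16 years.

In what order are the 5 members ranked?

Moreau, Tanaka, Okonkwo, Brennan, Quinn

By admission number (lower first): Moreau, Tanaka, Okonkwo and Brennan (each 474); then Quinn (731).
Moreau, Tanaka, Okonkwo and Brennan are each Liveryman, so the next rule applies.
Among Moreau, Tanaka, Okonkwo and Brennan, by years on the livery (lower first): Moreau (16 years) before Tanaka (20 years) before Okonkwo (25 years) before Brennan (39 years).
Full order: Moreau, Tanaka, Okonkwo, Brennan, Quinn.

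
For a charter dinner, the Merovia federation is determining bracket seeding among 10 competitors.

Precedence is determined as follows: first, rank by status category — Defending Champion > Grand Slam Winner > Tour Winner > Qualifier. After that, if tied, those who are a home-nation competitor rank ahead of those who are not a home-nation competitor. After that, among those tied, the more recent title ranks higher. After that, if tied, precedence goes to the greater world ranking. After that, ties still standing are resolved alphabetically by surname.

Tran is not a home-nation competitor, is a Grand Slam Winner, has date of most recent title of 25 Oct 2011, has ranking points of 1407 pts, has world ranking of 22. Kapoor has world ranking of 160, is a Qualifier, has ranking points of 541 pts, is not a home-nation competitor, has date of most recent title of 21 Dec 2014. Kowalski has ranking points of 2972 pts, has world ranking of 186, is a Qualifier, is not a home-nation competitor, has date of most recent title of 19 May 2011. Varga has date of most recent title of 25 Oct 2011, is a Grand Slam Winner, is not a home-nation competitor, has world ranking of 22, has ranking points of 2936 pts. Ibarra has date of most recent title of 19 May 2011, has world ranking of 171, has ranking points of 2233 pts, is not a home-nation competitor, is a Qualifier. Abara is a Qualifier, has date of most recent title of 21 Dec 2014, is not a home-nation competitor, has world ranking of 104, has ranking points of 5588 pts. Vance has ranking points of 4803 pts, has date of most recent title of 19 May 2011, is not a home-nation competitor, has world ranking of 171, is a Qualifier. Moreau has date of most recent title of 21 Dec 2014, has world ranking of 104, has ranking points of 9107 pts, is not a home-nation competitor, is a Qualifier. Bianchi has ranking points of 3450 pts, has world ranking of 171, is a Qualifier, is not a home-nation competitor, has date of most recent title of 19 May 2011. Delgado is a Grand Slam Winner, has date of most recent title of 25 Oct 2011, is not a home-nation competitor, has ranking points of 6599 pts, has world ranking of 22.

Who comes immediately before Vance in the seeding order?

Ibarra

By status category: Delgado, Tran and Varga (Grand Slam Winner); then Kapoor, Abara, Moreau, Kowalski, Bianchi, Ibarra and Vance (Qualifier).
Delgado, Tran and Varga are each not a home-nation competitor, so the next rule applies.
Delgado, Tran and Varga all have date of most recent title 25 Oct 2011, so the next rule applies.
Delgado, Tran and Varga all have world ranking 22, so the next rule applies.
Among Delgado, Tran and Varga, alphabetically by surname: Delgado before Tran before Varga.
Kapoor, Abara, Moreau, Kowalski, Bianchi, Ibarra and Vance are each not a home-nation competitor, so the next rule applies.
Among Kapoor, Abara, Moreau, Kowalski, Bianchi, Ibarra and Vance, by date of most recent title (later first): Kapoor, Abara and Moreau (21 Dec 2014) before Kowalski, Bianchi, Ibarra and Vance (19 May 2011).
Among Kapoor, Abara and Moreau, by world ranking (higher first): Kapoor (160) before Abara and Moreau (104).
Among Abara and Moreau, alphabetically by surname: Abara before Moreau.
Among Kowalski, Bianchi, Ibarra and Vance, by world ranking (higher first): Kowalski (186) before Bianchi, Ibarra and Vance (171).
Among Bianchi, Ibarra and Vance, alphabetically by surname: Bianchi before Ibarra before Vance.
Order: Delgado, Tran, Varga, Kapoor, Abara, Moreau, Kowalski, Bianchi, Ibarra, Vance.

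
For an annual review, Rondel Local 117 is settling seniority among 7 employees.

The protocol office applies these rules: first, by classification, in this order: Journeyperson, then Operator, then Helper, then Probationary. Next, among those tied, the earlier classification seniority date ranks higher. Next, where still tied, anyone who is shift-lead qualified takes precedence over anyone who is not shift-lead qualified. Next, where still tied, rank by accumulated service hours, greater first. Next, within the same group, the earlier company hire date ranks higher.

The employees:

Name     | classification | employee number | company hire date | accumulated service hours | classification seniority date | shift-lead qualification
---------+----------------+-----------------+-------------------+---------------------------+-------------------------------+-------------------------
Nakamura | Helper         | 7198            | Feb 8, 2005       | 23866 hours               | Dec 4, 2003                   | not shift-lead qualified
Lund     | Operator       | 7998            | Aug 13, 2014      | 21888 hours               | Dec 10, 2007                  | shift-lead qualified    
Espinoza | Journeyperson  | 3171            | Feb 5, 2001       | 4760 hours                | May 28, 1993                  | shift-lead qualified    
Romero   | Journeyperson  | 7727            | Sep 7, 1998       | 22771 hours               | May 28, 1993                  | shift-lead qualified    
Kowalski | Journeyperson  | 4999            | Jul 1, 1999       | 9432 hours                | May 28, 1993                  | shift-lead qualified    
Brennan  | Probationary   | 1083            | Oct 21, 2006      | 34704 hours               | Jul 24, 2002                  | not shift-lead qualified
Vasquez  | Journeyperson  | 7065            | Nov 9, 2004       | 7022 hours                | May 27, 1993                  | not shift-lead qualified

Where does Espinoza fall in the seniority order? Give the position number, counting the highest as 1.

By classification: Vasquez, Romero, Kowalski and Espinoza (Journeyperson); then Lund (Operator); then Nakamura (Helper); then Brennan (Probationary).
Among Vasquez, Romero, Kowalski and Espinoza, by classification seniority date (earlier first): Vasquez (May 27, 1993) before Romero, Kowalski and Espinoza (May 28, 1993).
Romero, Kowalski and Espinoza are each shift-lead qualified, so the next rule applies.
Among Romero, Kowalski and Espinoza, by accumulated service hours (higher first): Romero (22771 hours) before Kowalski (9432 hours) before Espinoza (4760 hours).
Order: Vasquez, Romero, Kowalski, Espinoza, Lund, Nakamura, Brennan. So position 4.

4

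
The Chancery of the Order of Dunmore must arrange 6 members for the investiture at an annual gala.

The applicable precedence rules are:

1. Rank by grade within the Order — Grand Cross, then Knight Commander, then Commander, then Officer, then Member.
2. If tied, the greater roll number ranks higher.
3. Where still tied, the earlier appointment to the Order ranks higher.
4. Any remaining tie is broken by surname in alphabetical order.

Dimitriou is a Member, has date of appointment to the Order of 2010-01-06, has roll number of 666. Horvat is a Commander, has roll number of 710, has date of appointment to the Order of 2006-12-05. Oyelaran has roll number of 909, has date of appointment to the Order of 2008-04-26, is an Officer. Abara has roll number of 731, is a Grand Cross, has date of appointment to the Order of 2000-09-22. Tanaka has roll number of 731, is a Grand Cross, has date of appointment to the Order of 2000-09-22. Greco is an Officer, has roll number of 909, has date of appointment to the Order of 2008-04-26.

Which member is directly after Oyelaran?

Dimitriou

By grade within the Order: Abara and Tanaka (Grand Cross); then Horvat (Commander); then Greco and Oyelaran (Officer); then Dimitriou (Member).
Abara and Tanaka both have roll number 731, so the next rule applies.
Abara and Tanaka both have date of appointment to the Order 2000-09-22, so the next rule applies.
Among Abara and Tanaka, alphabetically by surname: Abara before Tanaka.
Greco and Oyelaran both have roll number 909, so the next rule applies.
Greco and Oyelaran both have date of appointment to the Order 2008-04-26, so the next rule applies.
Among Greco and Oyelaran, alphabetically by surname: Greco before Oyelaran.
Order: Abara, Tanaka, Horvat, Greco, Oyelaran, Dimitriou.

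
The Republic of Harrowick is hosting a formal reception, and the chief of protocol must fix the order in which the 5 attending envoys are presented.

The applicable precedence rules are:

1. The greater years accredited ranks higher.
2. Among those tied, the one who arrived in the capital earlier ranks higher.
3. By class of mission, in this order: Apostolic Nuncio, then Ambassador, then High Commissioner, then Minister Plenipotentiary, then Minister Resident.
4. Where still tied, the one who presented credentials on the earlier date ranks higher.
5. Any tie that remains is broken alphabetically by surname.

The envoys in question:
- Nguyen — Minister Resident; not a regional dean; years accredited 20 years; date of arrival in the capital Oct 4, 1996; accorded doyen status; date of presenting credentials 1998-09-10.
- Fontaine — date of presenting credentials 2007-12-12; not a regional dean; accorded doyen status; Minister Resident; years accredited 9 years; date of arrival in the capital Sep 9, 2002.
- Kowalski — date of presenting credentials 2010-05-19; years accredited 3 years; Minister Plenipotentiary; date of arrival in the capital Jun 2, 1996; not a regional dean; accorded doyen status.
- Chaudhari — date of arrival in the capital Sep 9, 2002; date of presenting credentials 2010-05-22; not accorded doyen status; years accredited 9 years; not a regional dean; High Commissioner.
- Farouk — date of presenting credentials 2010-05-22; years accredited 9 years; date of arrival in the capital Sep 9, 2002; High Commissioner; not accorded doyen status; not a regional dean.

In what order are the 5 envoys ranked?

Nguyen, Chaudhari, Farouk, Fontaine, Kowalski

By years accredited (higher first): Nguyen (20 years); then Chaudhari, Farouk and Fontaine (each 9 years); then Kowalski (3 years).
Chaudhari, Farouk and Fontaine all have date of arrival in the capital Sep 9, 2002, so the next rule applies.
Among Chaudhari, Farouk and Fontaine, by class of mission: Chaudhari and Farouk (High Commissioner) before Fontaine (Minister Resident).
Chaudhari and Farouk both have date of presenting credentials 2010-05-22, so the next rule applies.
Among Chaudhari and Farouk, alphabetically by surname: Chaudhari before Farouk.
Full order: Nguyen, Chaudhari, Farouk, Fontaine, Kowalski.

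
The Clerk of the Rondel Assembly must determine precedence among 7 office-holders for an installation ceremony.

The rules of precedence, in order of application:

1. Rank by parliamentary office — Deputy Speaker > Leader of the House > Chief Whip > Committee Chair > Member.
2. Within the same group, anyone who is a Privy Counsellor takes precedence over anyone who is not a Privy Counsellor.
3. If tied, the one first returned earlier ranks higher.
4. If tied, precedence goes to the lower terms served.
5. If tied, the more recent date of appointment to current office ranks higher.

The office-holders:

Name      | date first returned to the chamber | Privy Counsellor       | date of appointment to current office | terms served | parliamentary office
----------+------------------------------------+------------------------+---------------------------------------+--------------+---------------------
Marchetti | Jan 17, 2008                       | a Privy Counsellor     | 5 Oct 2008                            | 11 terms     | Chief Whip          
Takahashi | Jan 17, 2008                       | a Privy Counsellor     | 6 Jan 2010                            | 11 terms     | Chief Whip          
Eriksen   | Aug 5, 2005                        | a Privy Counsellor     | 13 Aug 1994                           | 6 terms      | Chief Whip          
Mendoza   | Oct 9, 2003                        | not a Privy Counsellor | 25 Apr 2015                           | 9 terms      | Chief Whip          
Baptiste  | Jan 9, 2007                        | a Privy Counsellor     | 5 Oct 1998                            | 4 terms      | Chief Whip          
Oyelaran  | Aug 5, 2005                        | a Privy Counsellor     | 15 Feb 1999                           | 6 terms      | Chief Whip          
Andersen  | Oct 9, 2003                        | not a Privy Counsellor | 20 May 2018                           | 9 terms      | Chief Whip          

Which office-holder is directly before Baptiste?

By parliamentary office: Oyelaran, Eriksen, Baptiste, Takahashi, Marchetti, Andersen and Mendoza (Chief Whip).
Among Oyelaran, Eriksen, Baptiste, Takahashi, Marchetti, Andersen and Mendoza, a Privy Counsellor before not a Privy Counsellor: Oyelaran, Eriksen, Baptiste, Takahashi and Marchetti (a Privy Counsellor) before Andersen and Mendoza (not a Privy Counsellor).
Among Oyelaran, Eriksen, Baptiste, Takahashi and Marchetti, by date first returned to the chamber (earlier first): Oyelaran and Eriksen (Aug 5, 2005) before Baptiste (Jan 9, 2007) before Takahashi and Marchetti (Jan 17, 2008).
Oyelaran and Eriksen both have terms served 6 terms, so the next rule applies.
Among Oyelaran and Eriksen, by date of appointment to current office (later first): Oyelaran (15 Feb 1999) before Eriksen (13 Aug 1994).
Takahashi and Marchetti both have terms served 11 terms, so the next rule applies.
Among Takahashi and Marchetti, by date of appointment to current office (later first): Takahashi (6 Jan 2010) before Marchetti (5 Oct 2008).
Andersen and Mendoza both have date first returned to the chamber Oct 9, 2003, so the next rule applies.
Andersen and Mendoza both have terms served 9 terms, so the next rule applies.
Among Andersen and Mendoza, by date of appointment to current office (later first): Andersen (20 May 2018) before Mendoza (25 Apr 2015).
Order: Oyelaran, Eriksen, Baptiste, Takahashi, Marchetti, Andersen, Mendoza.

Eriksen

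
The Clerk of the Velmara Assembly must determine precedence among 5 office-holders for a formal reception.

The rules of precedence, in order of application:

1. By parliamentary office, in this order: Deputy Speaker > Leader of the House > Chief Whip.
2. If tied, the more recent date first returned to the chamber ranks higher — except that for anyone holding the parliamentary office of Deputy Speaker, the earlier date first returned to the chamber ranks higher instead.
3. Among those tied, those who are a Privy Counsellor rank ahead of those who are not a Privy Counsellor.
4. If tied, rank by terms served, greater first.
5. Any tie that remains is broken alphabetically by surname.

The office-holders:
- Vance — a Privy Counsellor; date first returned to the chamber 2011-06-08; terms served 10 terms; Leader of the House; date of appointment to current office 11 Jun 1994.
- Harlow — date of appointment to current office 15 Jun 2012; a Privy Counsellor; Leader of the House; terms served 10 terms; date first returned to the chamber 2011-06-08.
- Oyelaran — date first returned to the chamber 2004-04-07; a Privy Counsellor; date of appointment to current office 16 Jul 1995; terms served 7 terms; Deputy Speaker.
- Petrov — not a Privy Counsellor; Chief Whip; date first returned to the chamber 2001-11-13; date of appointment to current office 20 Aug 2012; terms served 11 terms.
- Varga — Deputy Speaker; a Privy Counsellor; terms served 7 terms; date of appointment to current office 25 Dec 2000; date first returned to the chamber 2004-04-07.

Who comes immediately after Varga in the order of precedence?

Harlow

By parliamentary office: Oyelaran and Varga (Deputy Speaker); then Harlow and Vance (Leader of the House); then Petrov (Chief Whip).
Oyelaran and Varga both have date first returned to the chamber 2004-04-07, so the next rule applies.
Oyelaran and Varga are each a Privy Counsellor, so the next rule applies.
Oyelaran and Varga both have terms served 7 terms, so the next rule applies.
Among Oyelaran and Varga, alphabetically by surname: Oyelaran before Varga.
Harlow and Vance both have date first returned to the chamber 2011-06-08, so the next rule applies.
Harlow and Vance are each a Privy Counsellor, so the next rule applies.
Harlow and Vance both have terms served 10 terms, so the next rule applies.
Among Harlow and Vance, alphabetically by surname: Harlow before Vance.
Order: Oyelaran, Varga, Harlow, Vance, Petrov.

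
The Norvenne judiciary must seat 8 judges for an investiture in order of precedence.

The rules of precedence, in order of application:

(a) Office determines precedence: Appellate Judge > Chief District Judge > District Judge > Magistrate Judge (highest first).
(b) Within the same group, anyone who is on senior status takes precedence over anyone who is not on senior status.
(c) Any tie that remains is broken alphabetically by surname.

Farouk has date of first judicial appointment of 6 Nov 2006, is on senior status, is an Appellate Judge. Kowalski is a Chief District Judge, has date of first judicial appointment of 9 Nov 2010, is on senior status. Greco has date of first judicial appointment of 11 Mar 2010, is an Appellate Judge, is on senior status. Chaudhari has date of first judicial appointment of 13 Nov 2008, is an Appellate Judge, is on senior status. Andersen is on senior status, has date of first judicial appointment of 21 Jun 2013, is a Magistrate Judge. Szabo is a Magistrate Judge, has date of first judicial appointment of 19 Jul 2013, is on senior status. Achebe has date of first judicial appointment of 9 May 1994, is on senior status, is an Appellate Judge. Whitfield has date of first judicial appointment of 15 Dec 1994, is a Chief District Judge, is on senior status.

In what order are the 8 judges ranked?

Achebe, Chaudhari, Farouk, Greco, Kowalski, Whitfield, Andersen, Szabo

By office: Achebe, Chaudhari, Farouk and Greco (Appellate Judge); then Kowalski and Whitfield (Chief District Judge); then Andersen and Szabo (Magistrate Judge).
Achebe, Chaudhari, Farouk and Greco are each on senior status, so the next rule applies.
Among Achebe, Chaudhari, Farouk and Greco, alphabetically by surname: Achebe before Chaudhari before Farouk before Greco.
Kowalski and Whitfield are each on senior status, so the next rule applies.
Among Kowalski and Whitfield, alphabetically by surname: Kowalski before Whitfield.
Andersen and Szabo are each on senior status, so the next rule applies.
Among Andersen and Szabo, alphabetically by surname: Andersen before Szabo.
Full order: Achebe, Chaudhari, Farouk, Greco, Kowalski, Whitfield, Andersen, Szabo.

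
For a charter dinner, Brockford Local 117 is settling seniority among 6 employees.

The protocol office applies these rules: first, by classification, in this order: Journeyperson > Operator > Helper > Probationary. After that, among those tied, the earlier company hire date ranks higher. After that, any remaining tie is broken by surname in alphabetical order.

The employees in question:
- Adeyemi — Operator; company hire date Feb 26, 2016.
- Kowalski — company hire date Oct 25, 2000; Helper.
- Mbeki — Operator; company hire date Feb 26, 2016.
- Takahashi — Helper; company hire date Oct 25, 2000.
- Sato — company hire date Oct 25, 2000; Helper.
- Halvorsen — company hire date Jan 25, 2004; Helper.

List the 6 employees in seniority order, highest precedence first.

Adeyemi, Mbeki, Kowalski, Sato, Takahashi, Halvorsen

By classification: Adeyemi and Mbeki (Operator); then Kowalski, Sato, Takahashi and Halvorsen (Helper).
Adeyemi and Mbeki both have company hire date Feb 26, 2016, so the next rule applies.
Among Adeyemi and Mbeki, alphabetically by surname: Adeyemi before Mbeki.
Among Kowalski, Sato, Takahashi and Halvorsen, by company hire date (earlier first): Kowalski, Sato and Takahashi (Oct 25, 2000) before Halvorsen (Jan 25, 2004).
Among Kowalski, Sato and Takahashi, alphabetically by surname: Kowalski before Sato before Takahashi.
Full order: Adeyemi, Mbeki, Kowalski, Sato, Takahashi, Halvorsen.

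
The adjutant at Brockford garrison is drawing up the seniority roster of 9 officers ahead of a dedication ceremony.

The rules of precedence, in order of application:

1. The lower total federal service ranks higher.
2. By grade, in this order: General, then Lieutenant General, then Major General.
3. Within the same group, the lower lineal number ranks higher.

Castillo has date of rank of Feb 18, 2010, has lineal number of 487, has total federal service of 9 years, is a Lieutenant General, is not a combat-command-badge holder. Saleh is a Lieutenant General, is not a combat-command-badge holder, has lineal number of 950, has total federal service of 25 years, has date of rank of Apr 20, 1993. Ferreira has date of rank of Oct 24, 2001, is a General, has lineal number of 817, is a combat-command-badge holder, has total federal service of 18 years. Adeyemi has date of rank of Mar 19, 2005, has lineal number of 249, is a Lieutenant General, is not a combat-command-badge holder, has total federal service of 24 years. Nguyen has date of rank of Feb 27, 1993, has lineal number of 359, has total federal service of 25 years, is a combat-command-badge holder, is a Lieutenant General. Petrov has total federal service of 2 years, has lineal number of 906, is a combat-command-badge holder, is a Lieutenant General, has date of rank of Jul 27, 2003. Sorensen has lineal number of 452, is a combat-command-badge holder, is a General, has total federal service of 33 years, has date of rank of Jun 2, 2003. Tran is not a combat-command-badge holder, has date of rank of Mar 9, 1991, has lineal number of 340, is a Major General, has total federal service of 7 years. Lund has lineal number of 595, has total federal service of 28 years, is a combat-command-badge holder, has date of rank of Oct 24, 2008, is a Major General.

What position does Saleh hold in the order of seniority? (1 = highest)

By total federal service (lower first): Petrov (2 years); then Tran (7 years); then Castillo (9 years); then Ferreira (18 years); then Adeyemi (24 years); then Nguyen and Saleh (both 25 years); then Lund (28 years); then Sorensen (33 years).
Nguyen and Saleh are each Lieutenant General, so the next rule applies.
Among Nguyen and Saleh, by lineal number (lower first): Nguyen (359) before Saleh (950).
Order: Petrov, Tran, Castillo, Ferreira, Adeyemi, Nguyen, Saleh, Lund, Sorensen. So position 7.

7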